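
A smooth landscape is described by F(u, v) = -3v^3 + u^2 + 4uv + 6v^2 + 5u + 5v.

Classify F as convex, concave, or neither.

neither

The term -3v^3 is cubic, so the Hessian is not constant.
∂²F/∂v² = -18v + 12, which takes both signs as v varies (negative for sufficiently large v). A diagonal entry of the Hessian changing sign means the Hessian is neither positive- nor negative-semidefinite on all of R^2.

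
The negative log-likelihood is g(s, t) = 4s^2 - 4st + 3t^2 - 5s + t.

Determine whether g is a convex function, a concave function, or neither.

convex

g is quadratic, so its Hessian is the constant matrix H = [[8, -4], [-4, 6]].
det(H) = 32, tr(H) = 14.
det(H) > 0 and tr(H) > 0, so H is positive definite everywhere: convex.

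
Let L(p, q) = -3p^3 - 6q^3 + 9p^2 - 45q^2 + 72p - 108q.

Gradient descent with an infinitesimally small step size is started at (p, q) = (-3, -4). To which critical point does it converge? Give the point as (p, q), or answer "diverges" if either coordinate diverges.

L is separable, so gradient descent decouples: p follows -∂L/∂p, q follows -∂L/∂q.
∂L/∂p = -9(p - 4)(p + 2); at p=-3 this is -63, so p increases.
∂L/∂q = -18(q + 2)(q + 3); at q=-4 this is -36, so q increases.
p converges to its nearest critical value -2 (a local min of the p-part); q converges to -3. The iterate converges to (-2, -3).

(-2, -3)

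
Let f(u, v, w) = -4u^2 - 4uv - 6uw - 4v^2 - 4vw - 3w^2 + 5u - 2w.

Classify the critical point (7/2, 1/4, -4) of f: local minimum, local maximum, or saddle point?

local maximum

The Hessian is constant: H = [[-8, -4, -6], [-4, -8, -4], [-6, -4, -6]].
Leading principal minors: Δ₁ = -8, Δ₂ = 48, Δ₃ = -64.
The minors alternate sign starting negative (−, +, −), so H is negative definite: a local maximum.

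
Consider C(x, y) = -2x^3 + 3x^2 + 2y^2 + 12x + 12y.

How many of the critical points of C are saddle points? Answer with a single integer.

1

C separates as a function of x plus a function of y, so ∇C=0 decouples.
∂C/∂x = -6(x - 2)(x + 1) = 0 at x ∈ {-1, 2}; ∂C/∂y = 4(y + 3) = 0 at y ∈ {-3}.
The Hessian is diagonal: diag(C_xx, C_yy). Second derivatives: C_xx(-1)=18, C_xx(2)=-18; C_yy(-3)=4.
Saddle points occur where the two diagonal entries have opposite signs: (2, -3). Count: 1.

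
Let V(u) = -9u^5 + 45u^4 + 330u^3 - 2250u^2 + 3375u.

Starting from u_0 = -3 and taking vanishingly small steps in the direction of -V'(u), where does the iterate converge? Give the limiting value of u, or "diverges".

-5

V'(u) = -45(u - 5)(u - 3)(u - 1)(u + 5), so V'(-3) = 17280.
Gradient descent moves in the -V' direction, i.e. u is decreasing.
The nearest critical point in that direction is u = -5, where V'' = 21600 > 0 (a local minimum). The iterate converges there.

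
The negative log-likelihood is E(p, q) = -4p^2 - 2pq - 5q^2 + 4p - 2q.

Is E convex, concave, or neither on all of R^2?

E is quadratic, so its Hessian is the constant matrix H = [[-8, -2], [-2, -10]].
det(H) = 76, tr(H) = -18.
det(H) > 0 and tr(H) < 0, so H is negative definite everywhere: concave.

concave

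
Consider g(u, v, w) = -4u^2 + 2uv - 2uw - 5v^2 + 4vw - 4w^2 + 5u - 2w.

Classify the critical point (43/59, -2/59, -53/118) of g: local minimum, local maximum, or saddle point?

local maximum

The Hessian is constant: H = [[-8, 2, -2], [2, -10, 4], [-2, 4, -8]].
Leading principal minors: Δ₁ = -8, Δ₂ = 76, Δ₃ = -472.
The minors alternate sign starting negative (−, +, −), so H is negative definite: a local maximum.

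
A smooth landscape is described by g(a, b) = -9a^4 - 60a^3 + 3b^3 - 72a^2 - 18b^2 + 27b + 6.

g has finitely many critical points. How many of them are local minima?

1

g separates as a function of a plus a function of b, so ∇g=0 decouples.
∂g/∂a = -36a(a + 1)(a + 4) = 0 at a ∈ {-4, -1, 0}; ∂g/∂b = 9(b - 3)(b - 1) = 0 at b ∈ {1, 3}.
The Hessian is diagonal: diag(g_aa, g_bb). Second derivatives: g_aa(-4)=-432, g_aa(-1)=108, g_aa(0)=-144; g_bb(1)=-18, g_bb(3)=18.
Local minima occur where both diagonal entries positive: (-1, 3). Count: 1.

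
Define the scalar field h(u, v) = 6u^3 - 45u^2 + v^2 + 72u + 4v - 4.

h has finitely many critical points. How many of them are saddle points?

1

h separates as a function of u plus a function of v, so ∇h=0 decouples.
∂h/∂u = 18(u - 4)(u - 1) = 0 at u ∈ {1, 4}; ∂h/∂v = 2(v + 2) = 0 at v ∈ {-2}.
The Hessian is diagonal: diag(h_uu, h_vv). Second derivatives: h_uu(1)=-54, h_uu(4)=54; h_vv(-2)=2.
Saddle points occur where the two diagonal entries have opposite signs: (1, -2). Count: 1.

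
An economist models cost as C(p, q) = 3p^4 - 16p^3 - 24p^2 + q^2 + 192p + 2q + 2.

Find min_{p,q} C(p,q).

C(p,q) separates as A(p) + B(q) + 2, so its minimum is min A + min B + 2.
A'(p) = 12(p - 4)(p - 2)(p + 2) vanishes at p ∈ {-2, 2, 4}; B'(q) = 2q + 2 vanishes at q ∈ {-1}.
Local minima of A (where A''>0): A(-2)=-304, A(4)=128. Local minima of B: B(-1)=-1.
So the global minimum of C is A(-2) + B(-1) + 2 = -304 − 1 + 2 = -303, attained at (-2, -1).

-303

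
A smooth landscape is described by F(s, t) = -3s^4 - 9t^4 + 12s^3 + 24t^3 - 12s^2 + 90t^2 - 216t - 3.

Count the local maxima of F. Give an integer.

F separates as a function of s plus a function of t, so ∇F=0 decouples.
∂F/∂s = -12s(s - 2)(s - 1) = 0 at s ∈ {0, 1, 2}; ∂F/∂t = -36(t - 3)(t - 1)(t + 2) = 0 at t ∈ {-2, 1, 3}.
The Hessian is diagonal: diag(F_ss, F_tt). Second derivatives: F_ss(0)=-24, F_ss(1)=12, F_ss(2)=-24; F_tt(-2)=-540, F_tt(1)=216, F_tt(3)=-360.
Local maxima occur where both diagonal entries negative: (0, -2), (0, 3), (2, -2), (2, 3). Count: 4.

4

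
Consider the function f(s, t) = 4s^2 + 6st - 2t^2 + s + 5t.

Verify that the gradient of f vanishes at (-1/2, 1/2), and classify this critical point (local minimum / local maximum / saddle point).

saddle point

∇f = (8s + 6t + 1, 6s - 4t + 5); substituting (-1/2, 1/2) gives ∇f = (0, 0), so (-1/2, 1/2) is indeed a critical point.
The Hessian of f is constant: H = [[8, 6], [6, -4]].
det(H) = 8·(-4) − 6² = -68.
Since det(H) < 0, H is indefinite and the critical point is a saddle point.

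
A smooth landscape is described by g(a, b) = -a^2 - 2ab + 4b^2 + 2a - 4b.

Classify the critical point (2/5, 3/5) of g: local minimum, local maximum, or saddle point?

The Hessian of g is constant: H = [[-2, -2], [-2, 8]].
det(H) = (-2)·8 − (-2)² = -20.
Since det(H) < 0, H is indefinite and the critical point is a saddle point.

saddle point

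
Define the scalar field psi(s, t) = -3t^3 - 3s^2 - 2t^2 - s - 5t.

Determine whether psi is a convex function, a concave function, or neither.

The term -3t^3 is cubic, so the Hessian is not constant.
∂²psi/∂t² = -18t - 4, which takes both signs as t varies (negative for sufficiently large t). A diagonal entry of the Hessian changing sign means the Hessian is neither positive- nor negative-semidefinite on all of R^2.

neither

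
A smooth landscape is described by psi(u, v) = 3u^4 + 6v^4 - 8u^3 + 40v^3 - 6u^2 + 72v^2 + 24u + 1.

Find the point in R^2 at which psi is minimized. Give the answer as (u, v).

(-1, 0)

psi(u,v) separates as P(u) + Q(v) + 1, so its minimum is min P + min Q + 1.
P'(u) = 12(u - 2)(u - 1)(u + 1) vanishes at u ∈ {-1, 1, 2}; Q'(v) = 24v(v + 2)(v + 3) vanishes at v ∈ {-3, -2, 0}.
Local minima of P (where P''>0): P(-1)=-19, P(2)=8. Local minima of Q: Q(-3)=54, Q(0)=0.
So the global minimum of psi is P(-1) + Q(0) + 1 = -19 + 0 + 1 = -18, attained at (-1, 0).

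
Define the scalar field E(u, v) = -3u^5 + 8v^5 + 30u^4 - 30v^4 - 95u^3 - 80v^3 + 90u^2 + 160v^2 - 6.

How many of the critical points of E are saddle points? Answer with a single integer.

E separates as a function of u plus a function of v, so ∇E=0 decouples.
∂E/∂u = -15u(u - 4)(u - 3)(u - 1) = 0 at u ∈ {0, 1, 3, 4}; ∂E/∂v = 40v(v - 4)(v - 1)(v + 2) = 0 at v ∈ {-2, 0, 1, 4}.
The Hessian is diagonal: diag(E_uu, E_vv). Second derivatives: E_uu(0)=180, E_uu(1)=-90, E_uu(3)=90, E_uu(4)=-180; E_vv(-2)=-1440, E_vv(0)=320, E_vv(1)=-360, E_vv(4)=2880.
Saddle points occur where the two diagonal entries have opposite signs: (0, -2), (0, 1), (1, 0), (1, 4), (3, -2), (3, 1), (4, 0), (4, 4). Count: 8.

8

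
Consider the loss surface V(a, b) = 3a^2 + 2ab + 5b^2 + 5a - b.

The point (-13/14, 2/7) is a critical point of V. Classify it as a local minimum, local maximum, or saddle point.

The Hessian of V is constant: H = [[6, 2], [2, 10]].
det(H) = 6·10 − 2² = 56.
det(H) > 0 and tr(H) = 16 > 0, so H is positive definite and the point is a local minimum.

local minimum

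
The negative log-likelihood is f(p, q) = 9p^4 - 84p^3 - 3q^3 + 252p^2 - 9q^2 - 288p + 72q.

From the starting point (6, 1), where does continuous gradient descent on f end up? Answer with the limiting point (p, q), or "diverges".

(4, -4)

f is separable, so gradient descent decouples: p follows -∂f/∂p, q follows -∂f/∂q.
∂f/∂p = 36(p - 4)(p - 2)(p - 1); at p=6 this is 1440, so p decreases.
∂f/∂q = -9(q - 2)(q + 4); at q=1 this is 45, so q decreases.
p converges to its nearest critical value 4 (a local min of the p-part); q converges to -4. The iterate converges to (4, -4).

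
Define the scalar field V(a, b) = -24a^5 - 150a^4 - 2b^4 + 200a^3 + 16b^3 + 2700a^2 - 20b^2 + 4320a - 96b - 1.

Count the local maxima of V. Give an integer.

4

V separates as a function of a plus a function of b, so ∇V=0 decouples.
∂V/∂a = -120(a - 3)(a + 1)(a + 3)(a + 4) = 0 at a ∈ {-4, -3, -1, 3}; ∂V/∂b = -8(b - 4)(b - 3)(b + 1) = 0 at b ∈ {-1, 3, 4}.
The Hessian is diagonal: diag(V_aa, V_bb). Second derivatives: V_aa(-4)=2520, V_aa(-3)=-1440, V_aa(-1)=2880, V_aa(3)=-20160; V_bb(-1)=-160, V_bb(3)=32, V_bb(4)=-40.
Local maxima occur where both diagonal entries negative: (-3, -1), (-3, 4), (3, -1), (3, 4). Count: 4.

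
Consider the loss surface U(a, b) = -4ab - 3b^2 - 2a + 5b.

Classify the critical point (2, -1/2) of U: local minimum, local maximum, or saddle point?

saddle point

The Hessian of U is constant: H = [[0, -4], [-4, -6]].
det(H) = 0·(-6) − (-4)² = -16.
Since det(H) < 0, H is indefinite and the critical point is a saddle point.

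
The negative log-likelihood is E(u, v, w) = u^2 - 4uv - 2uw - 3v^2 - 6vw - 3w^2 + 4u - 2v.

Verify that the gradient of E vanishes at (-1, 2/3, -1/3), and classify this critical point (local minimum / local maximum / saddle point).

∇E = (2u - 4v - 2w + 4, -4u - 6v - 6w - 2, -2u - 6v - 6w); substituting (-1, 2/3, -1/3) gives ∇E = (0, 0, 0), so (-1, 2/3, -1/3) is indeed a critical point.
The Hessian is constant: H = [[2, -4, -2], [-4, -6, -6], [-2, -6, -6]].
Leading principal minors: Δ₁ = 2, Δ₂ = -28, Δ₃ = 24.
The minors fit neither the all-positive nor the alternating-sign pattern, so H is indefinite: a saddle point.

saddle point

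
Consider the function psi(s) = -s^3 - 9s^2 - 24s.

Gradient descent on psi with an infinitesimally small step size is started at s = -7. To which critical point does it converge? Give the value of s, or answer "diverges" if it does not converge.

psi'(s) = -3(s + 2)(s + 4), so psi'(-7) = -45.
Gradient descent moves in the -psi' direction, i.e. s is increasing.
The nearest critical point in that direction is s = -4, where psi'' = 6 > 0 (a local minimum). The iterate converges there.

-4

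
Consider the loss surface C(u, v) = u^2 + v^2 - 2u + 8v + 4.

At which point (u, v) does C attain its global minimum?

(1, -4)

C(u,v) separates as P(u) + Q(v) + 4, so its minimum is min P + min Q + 4.
P'(u) = 2u - 2 vanishes at u ∈ {1}; Q'(v) = 2v + 8 vanishes at v ∈ {-4}.
Local minima of P (where P''>0): P(1)=-1. Local minima of Q: Q(-4)=-16.
So the global minimum of C is P(1) + Q(-4) + 4 = -1 − 16 + 4 = -13, attained at (1, -4).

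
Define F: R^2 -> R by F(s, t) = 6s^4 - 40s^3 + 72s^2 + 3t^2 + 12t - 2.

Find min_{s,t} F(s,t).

F(s,t) separates as P(s) + Q(t) − 2, so its minimum is min P + min Q − 2.
P'(s) = 24s(s - 3)(s - 2) vanishes at s ∈ {0, 2, 3}; Q'(t) = 6(t + 2) vanishes at t ∈ {-2}.
Local minima of P (where P''>0): P(0)=0, P(3)=54. Local minima of Q: Q(-2)=-12.
So the global minimum of F is P(0) + Q(-2) − 2 = 0 − 12 − 2 = -14, attained at (0, -2).

-14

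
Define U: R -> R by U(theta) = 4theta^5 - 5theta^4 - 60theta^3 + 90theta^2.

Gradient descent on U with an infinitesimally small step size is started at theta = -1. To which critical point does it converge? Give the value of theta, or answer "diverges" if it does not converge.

U'(theta) = 20theta(theta - 3)(theta - 1)(theta + 3), so U'(-1) = -320.
Gradient descent moves in the -U' direction, i.e. theta is increasing.
The nearest critical point in that direction is theta = 0, where U'' = 180 > 0 (a local minimum). The iterate converges there.

0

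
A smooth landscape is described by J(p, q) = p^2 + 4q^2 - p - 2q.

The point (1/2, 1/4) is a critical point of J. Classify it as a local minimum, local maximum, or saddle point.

local minimum

The Hessian of J is constant: H = [[2, 0], [0, 8]].
det(H) = 2·8 − 0² = 16.
det(H) > 0 and tr(H) = 10 > 0, so H is positive definite and the point is a local minimum.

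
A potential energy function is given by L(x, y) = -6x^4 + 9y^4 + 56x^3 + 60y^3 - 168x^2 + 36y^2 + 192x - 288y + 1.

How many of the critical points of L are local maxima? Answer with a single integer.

2

L separates as a function of x plus a function of y, so ∇L=0 decouples.
∂L/∂x = -24(x - 4)(x - 2)(x - 1) = 0 at x ∈ {1, 2, 4}; ∂L/∂y = 36(y - 1)(y + 2)(y + 4) = 0 at y ∈ {-4, -2, 1}.
The Hessian is diagonal: diag(L_xx, L_yy). Second derivatives: L_xx(1)=-72, L_xx(2)=48, L_xx(4)=-144; L_yy(-4)=360, L_yy(-2)=-216, L_yy(1)=540.
Local maxima occur where both diagonal entries negative: (1, -2), (4, -2). Count: 2.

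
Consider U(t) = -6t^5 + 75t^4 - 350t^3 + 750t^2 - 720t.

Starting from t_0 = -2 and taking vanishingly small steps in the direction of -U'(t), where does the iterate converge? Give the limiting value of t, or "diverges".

1

U'(t) = -30(t - 4)(t - 3)(t - 2)(t - 1), so U'(-2) = -10800.
Gradient descent moves in the -U' direction, i.e. t is increasing.
The nearest critical point in that direction is t = 1, where U'' = 180 > 0 (a local minimum). The iterate converges there.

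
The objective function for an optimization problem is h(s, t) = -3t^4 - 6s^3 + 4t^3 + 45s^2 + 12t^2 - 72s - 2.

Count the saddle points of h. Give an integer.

h separates as a function of s plus a function of t, so ∇h=0 decouples.
∂h/∂s = -18(s - 4)(s - 1) = 0 at s ∈ {1, 4}; ∂h/∂t = -12t(t - 2)(t + 1) = 0 at t ∈ {-1, 0, 2}.
The Hessian is diagonal: diag(h_ss, h_tt). Second derivatives: h_ss(1)=54, h_ss(4)=-54; h_tt(-1)=-36, h_tt(0)=24, h_tt(2)=-72.
Saddle points occur where the two diagonal entries have opposite signs: (1, -1), (1, 2), (4, 0). Count: 3.

3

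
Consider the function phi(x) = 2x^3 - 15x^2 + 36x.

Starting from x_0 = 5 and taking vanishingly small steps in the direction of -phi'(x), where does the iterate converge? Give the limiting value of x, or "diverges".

3

phi'(x) = 6(x - 3)(x - 2), so phi'(5) = 36.
Gradient descent moves in the -phi' direction, i.e. x is decreasing.
The nearest critical point in that direction is x = 3, where phi'' = 6 > 0 (a local minimum). The iterate converges there.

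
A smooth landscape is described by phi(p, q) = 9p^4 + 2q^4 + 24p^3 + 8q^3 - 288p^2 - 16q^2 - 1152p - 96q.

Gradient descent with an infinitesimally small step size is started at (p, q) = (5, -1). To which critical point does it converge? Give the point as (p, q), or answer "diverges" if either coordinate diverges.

(4, 2)

phi is separable, so gradient descent decouples: p follows -∂phi/∂p, q follows -∂phi/∂q.
∂phi/∂p = 36(p - 4)(p + 2)(p + 4); at p=5 this is 2268, so p decreases.
∂phi/∂q = 8(q - 2)(q + 2)(q + 3); at q=-1 this is -48, so q increases.
p converges to its nearest critical value 4 (a local min of the p-part); q converges to 2. The iterate converges to (4, 2).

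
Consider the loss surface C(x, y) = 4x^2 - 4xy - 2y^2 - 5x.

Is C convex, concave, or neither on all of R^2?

C is quadratic, so its Hessian is the constant matrix H = [[8, -4], [-4, -4]].
det(H) = -48, tr(H) = 4.
det(H) < 0, so H is indefinite: neither convex nor concave.

neither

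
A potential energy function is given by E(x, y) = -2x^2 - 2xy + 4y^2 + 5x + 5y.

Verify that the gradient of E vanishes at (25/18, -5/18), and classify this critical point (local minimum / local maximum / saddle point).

∇E = (-4x - 2y + 5, -2x + 8y + 5); substituting (25/18, -5/18) gives ∇E = (0, 0), so (25/18, -5/18) is indeed a critical point.
The Hessian of E is constant: H = [[-4, -2], [-2, 8]].
det(H) = (-4)·8 − (-2)² = -36.
Since det(H) < 0, H is indefinite and the critical point is a saddle point.

saddle point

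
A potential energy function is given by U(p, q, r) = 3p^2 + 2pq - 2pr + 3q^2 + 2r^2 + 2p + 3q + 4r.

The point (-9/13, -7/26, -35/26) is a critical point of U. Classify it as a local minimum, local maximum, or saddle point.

local minimum

The Hessian is constant: H = [[6, 2, -2], [2, 6, 0], [-2, 0, 4]].
Leading principal minors: Δ₁ = 6, Δ₂ = 32, Δ₃ = 104.
All leading minors are positive, so H is positive definite: a local minimum.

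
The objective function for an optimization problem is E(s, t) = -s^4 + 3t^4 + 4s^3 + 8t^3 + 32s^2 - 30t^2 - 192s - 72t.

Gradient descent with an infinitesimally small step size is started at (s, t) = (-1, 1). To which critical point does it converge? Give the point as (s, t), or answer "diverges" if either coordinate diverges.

(3, 2)

E is separable, so gradient descent decouples: s follows -∂E/∂s, t follows -∂E/∂t.
∂E/∂s = -4(s - 4)(s - 3)(s + 4); at s=-1 this is -240, so s increases.
∂E/∂t = 12(t - 2)(t + 1)(t + 3); at t=1 this is -96, so t increases.
s converges to its nearest critical value 3 (a local min of the s-part); t converges to 2. The iterate converges to (3, 2).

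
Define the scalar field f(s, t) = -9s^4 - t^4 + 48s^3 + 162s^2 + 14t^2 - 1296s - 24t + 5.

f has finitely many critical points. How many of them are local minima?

1

f separates as a function of s plus a function of t, so ∇f=0 decouples.
∂f/∂s = -36(s - 4)(s - 3)(s + 3) = 0 at s ∈ {-3, 3, 4}; ∂f/∂t = -4(t - 2)(t - 1)(t + 3) = 0 at t ∈ {-3, 1, 2}.
The Hessian is diagonal: diag(f_ss, f_tt). Second derivatives: f_ss(-3)=-1512, f_ss(3)=216, f_ss(4)=-252; f_tt(-3)=-80, f_tt(1)=16, f_tt(2)=-20.
Local minima occur where both diagonal entries positive: (3, 1). Count: 1.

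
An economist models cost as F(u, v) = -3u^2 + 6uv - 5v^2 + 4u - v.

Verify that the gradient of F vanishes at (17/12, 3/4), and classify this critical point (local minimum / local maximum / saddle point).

∇F = (-6u + 6v + 4, 6u - 10v - 1); substituting (17/12, 3/4) gives ∇F = (0, 0), so (17/12, 3/4) is indeed a critical point.
The Hessian of F is constant: H = [[-6, 6], [6, -10]].
det(H) = (-6)·(-10) − 6² = 24.
det(H) > 0 and tr(H) = -16 < 0, so H is negative definite and the point is a local maximum.

local maximum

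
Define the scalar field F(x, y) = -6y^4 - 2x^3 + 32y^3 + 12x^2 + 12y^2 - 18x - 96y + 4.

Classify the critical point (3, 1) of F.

saddle point

The mixed partial ∂²F/∂x∂y is 0, so the Hessian at any point is diag(F_xx, F_yy) = diag(12(-x + 2), 24(-3y^2 + 8y + 1)).
At (3, 1): H = diag(-12, 144).
The eigenvalues have opposite signs, so H is indefinite: a saddle point.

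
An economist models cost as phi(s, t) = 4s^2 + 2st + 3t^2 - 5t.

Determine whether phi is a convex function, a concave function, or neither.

phi is quadratic, so its Hessian is the constant matrix H = [[8, 2], [2, 6]].
det(H) = 44, tr(H) = 14.
det(H) > 0 and tr(H) > 0, so H is positive definite everywhere: convex.

convex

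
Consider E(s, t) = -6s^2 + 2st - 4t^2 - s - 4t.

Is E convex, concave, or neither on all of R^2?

concave

E is quadratic, so its Hessian is the constant matrix H = [[-12, 2], [2, -8]].
det(H) = 92, tr(H) = -20.
det(H) > 0 and tr(H) < 0, so H is negative definite everywhere: concave.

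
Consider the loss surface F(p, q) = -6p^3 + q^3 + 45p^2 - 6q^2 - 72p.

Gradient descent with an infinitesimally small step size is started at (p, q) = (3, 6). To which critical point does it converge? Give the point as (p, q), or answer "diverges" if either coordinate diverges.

F is separable, so gradient descent decouples: p follows -∂F/∂p, q follows -∂F/∂q.
∂F/∂p = -18(p - 4)(p - 1); at p=3 this is 36, so p decreases.
∂F/∂q = 3q(q - 4); at q=6 this is 36, so q decreases.
p converges to its nearest critical value 1 (a local min of the p-part); q converges to 4. The iterate converges to (1, 4).

(1, 4)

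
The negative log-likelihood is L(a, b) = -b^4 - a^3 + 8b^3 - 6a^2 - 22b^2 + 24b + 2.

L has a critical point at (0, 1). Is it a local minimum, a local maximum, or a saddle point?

The mixed partial ∂²L/∂a∂b is 0, so the Hessian at any point is diag(L_aa, L_bb) = diag(-6(a + 2), 4(-3b^2 + 12b - 11)).
At (0, 1): H = diag(-12, -8).
Both eigenvalues are negative, so H is negative definite: a local maximum.

local maximum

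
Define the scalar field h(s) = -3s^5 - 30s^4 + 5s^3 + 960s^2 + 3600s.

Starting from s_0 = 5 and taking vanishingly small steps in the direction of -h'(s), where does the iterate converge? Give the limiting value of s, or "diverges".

h'(s) = -15(s - 4)(s + 3)(s + 4)(s + 5), so h'(5) = -10800.
Gradient descent moves in the -h' direction, i.e. s is increasing.
There is no critical point above s=5, and h' keeps the same sign, so the iterate runs off to +∞.

diverges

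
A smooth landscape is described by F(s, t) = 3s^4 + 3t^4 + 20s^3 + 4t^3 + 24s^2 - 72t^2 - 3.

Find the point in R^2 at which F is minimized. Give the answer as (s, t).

(-4, -4)

F(s,t) separates as P(s) + Q(t) − 3, so its minimum is min P + min Q − 3.
P'(s) = 12s(s + 1)(s + 4) vanishes at s ∈ {-4, -1, 0}; Q'(t) = 12t(t - 3)(t + 4) vanishes at t ∈ {-4, 0, 3}.
Local minima of P (where P''>0): P(-4)=-128, P(0)=0. Local minima of Q: Q(-4)=-640, Q(3)=-297.
So the global minimum of F is P(-4) + Q(-4) − 3 = -128 − 640 − 3 = -771, attained at (-4, -4).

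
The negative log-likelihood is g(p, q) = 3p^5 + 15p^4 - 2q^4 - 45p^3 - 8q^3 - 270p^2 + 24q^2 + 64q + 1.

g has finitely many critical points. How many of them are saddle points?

6

g separates as a function of p plus a function of q, so ∇g=0 decouples.
∂g/∂p = 15p(p - 3)(p + 3)(p + 4) = 0 at p ∈ {-4, -3, 0, 3}; ∂g/∂q = -8(q - 2)(q + 1)(q + 4) = 0 at q ∈ {-4, -1, 2}.
The Hessian is diagonal: diag(g_pp, g_qq). Second derivatives: g_pp(-4)=-420, g_pp(-3)=270, g_pp(0)=-540, g_pp(3)=1890; g_qq(-4)=-144, g_qq(-1)=72, g_qq(2)=-144.
Saddle points occur where the two diagonal entries have opposite signs: (-4, -1), (-3, -4), (-3, 2), (0, -1), (3, -4), (3, 2). Count: 6.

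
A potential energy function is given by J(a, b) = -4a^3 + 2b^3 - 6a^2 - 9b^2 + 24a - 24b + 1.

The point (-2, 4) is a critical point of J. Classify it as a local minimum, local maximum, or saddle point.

local minimum

The mixed partial ∂²J/∂a∂b is 0, so the Hessian at any point is diag(J_aa, J_bb) = diag(-12(2a + 1), 6(2b - 3)).
At (-2, 4): H = diag(36, 30).
Both eigenvalues are positive, so H is positive definite: a local minimum.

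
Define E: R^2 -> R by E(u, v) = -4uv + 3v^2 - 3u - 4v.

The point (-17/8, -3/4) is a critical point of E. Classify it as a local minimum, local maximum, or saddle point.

The Hessian of E is constant: H = [[0, -4], [-4, 6]].
det(H) = 0·6 − (-4)² = -16.
Since det(H) < 0, H is indefinite and the critical point is a saddle point.

saddle point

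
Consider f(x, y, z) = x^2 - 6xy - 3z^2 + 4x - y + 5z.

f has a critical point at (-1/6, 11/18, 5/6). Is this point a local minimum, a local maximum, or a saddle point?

saddle point

The Hessian is constant: H = [[2, -6, 0], [-6, 0, 0], [0, 0, -6]].
Leading principal minors: Δ₁ = 2, Δ₂ = -36, Δ₃ = 216.
The minors fit neither the all-positive nor the alternating-sign pattern, so H is indefinite: a saddle point.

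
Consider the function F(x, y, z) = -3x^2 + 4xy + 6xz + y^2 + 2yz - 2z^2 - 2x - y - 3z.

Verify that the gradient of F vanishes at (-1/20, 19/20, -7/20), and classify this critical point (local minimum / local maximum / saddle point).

saddle point

∇F = (-6x + 4y + 6z - 2, 4x + 2y + 2z - 1, 6x + 2y - 4z - 3); substituting (-1/20, 19/20, -7/20) gives ∇F = (0, 0, 0), so (-1/20, 19/20, -7/20) is indeed a critical point.
The Hessian is constant: H = [[-6, 4, 6], [4, 2, 2], [6, 2, -4]].
Leading principal minors: Δ₁ = -6, Δ₂ = -28, Δ₃ = 160.
The minors fit neither the all-positive nor the alternating-sign pattern, so H is indefinite: a saddle point.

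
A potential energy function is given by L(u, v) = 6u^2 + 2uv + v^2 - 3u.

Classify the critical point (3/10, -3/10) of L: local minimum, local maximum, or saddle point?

local minimum

The Hessian of L is constant: H = [[12, 2], [2, 2]].
det(H) = 12·2 − 2² = 20.
det(H) > 0 and tr(H) = 14 > 0, so H is positive definite and the point is a local minimum.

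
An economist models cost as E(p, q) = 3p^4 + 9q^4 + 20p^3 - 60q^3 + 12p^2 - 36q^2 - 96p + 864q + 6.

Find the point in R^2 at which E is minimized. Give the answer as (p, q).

E(p,q) separates as A(p) + B(q) + 6, so its minimum is min A + min B + 6.
A'(p) = 12(p - 1)(p + 2)(p + 4) vanishes at p ∈ {-4, -2, 1}; B'(q) = 36(q - 4)(q - 3)(q + 2) vanishes at q ∈ {-2, 3, 4}.
Local minima of A (where A''>0): A(-4)=64, A(1)=-61. Local minima of B: B(-2)=-1248, B(4)=1344.
So the global minimum of E is A(1) + B(-2) + 6 = -61 − 1248 + 6 = -1303, attained at (1, -2).

(1, -2)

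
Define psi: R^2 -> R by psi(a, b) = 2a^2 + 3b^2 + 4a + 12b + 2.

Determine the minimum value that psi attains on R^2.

psi(a,b) separates as P(a) + Q(b) + 2, so its minimum is min P + min Q + 2.
P'(a) = 4a + 4 vanishes at a ∈ {-1}; Q'(b) = 6b + 12 vanishes at b ∈ {-2}.
Local minima of P (where P''>0): P(-1)=-2. Local minima of Q: Q(-2)=-12.
So the global minimum of psi is P(-1) + Q(-2) + 2 = -2 − 12 + 2 = -12, attained at (-1, -2).

-12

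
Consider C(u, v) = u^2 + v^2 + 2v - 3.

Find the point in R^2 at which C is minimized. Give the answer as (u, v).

C(u,v) separates as P(u) + Q(v) − 3, so its minimum is min P + min Q − 3.
P'(u) = 2u vanishes at u ∈ {0}; Q'(v) = 2v + 2 vanishes at v ∈ {-1}.
Local minima of P (where P''>0): P(0)=0. Local minima of Q: Q(-1)=-1.
So the global minimum of C is P(0) + Q(-1) − 3 = 0 − 1 − 3 = -4, attained at (0, -1).

(0, -1)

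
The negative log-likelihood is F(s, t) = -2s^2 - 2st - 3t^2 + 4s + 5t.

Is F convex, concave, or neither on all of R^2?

concave

F is quadratic, so its Hessian is the constant matrix H = [[-4, -2], [-2, -6]].
det(H) = 20, tr(H) = -10.
det(H) > 0 and tr(H) < 0, so H is negative definite everywhere: concave.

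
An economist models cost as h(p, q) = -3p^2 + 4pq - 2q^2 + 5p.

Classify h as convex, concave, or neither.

h is quadratic, so its Hessian is the constant matrix H = [[-6, 4], [4, -4]].
det(H) = 8, tr(H) = -10.
det(H) > 0 and tr(H) < 0, so H is negative definite everywhere: concave.

concave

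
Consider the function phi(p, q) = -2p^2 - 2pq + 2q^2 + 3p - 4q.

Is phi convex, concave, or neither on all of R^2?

neither

phi is quadratic, so its Hessian is the constant matrix H = [[-4, -2], [-2, 4]].
det(H) = -20, tr(H) = 0.
det(H) < 0, so H is indefinite: neither convex nor concave.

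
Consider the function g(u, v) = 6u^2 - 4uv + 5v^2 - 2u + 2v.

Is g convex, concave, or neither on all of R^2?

convex

g is quadratic, so its Hessian is the constant matrix H = [[12, -4], [-4, 10]].
det(H) = 104, tr(H) = 22.
det(H) > 0 and tr(H) > 0, so H is positive definite everywhere: convex.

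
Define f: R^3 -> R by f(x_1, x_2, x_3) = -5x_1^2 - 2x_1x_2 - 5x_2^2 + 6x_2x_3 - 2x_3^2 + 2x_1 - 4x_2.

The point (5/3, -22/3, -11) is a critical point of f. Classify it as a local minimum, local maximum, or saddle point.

The Hessian is constant: H = [[-10, -2, 0], [-2, -10, 6], [0, 6, -4]].
Leading principal minors: Δ₁ = -10, Δ₂ = 96, Δ₃ = -24.
The minors alternate sign starting negative (−, +, −), so H is negative definite: a local maximum.

local maximum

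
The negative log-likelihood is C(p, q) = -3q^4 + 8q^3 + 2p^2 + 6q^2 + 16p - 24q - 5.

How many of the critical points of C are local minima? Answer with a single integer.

1

C separates as a function of p plus a function of q, so ∇C=0 decouples.
∂C/∂p = 4(p + 4) = 0 at p ∈ {-4}; ∂C/∂q = -12(q - 2)(q - 1)(q + 1) = 0 at q ∈ {-1, 1, 2}.
The Hessian is diagonal: diag(C_pp, C_qq). Second derivatives: C_pp(-4)=4; C_qq(-1)=-72, C_qq(1)=24, C_qq(2)=-36.
Local minima occur where both diagonal entries positive: (-4, 1). Count: 1.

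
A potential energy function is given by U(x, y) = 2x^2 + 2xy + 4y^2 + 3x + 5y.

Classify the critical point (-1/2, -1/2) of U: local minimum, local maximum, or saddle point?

The Hessian of U is constant: H = [[4, 2], [2, 8]].
det(H) = 4·8 − 2² = 28.
det(H) > 0 and tr(H) = 12 > 0, so H is positive definite and the point is a local minimum.

local minimum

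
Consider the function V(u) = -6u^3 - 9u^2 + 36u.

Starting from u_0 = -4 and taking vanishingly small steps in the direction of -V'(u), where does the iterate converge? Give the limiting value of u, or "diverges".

V'(u) = -18(u - 1)(u + 2), so V'(-4) = -180.
Gradient descent moves in the -V' direction, i.e. u is increasing.
The nearest critical point in that direction is u = -2, where V'' = 54 > 0 (a local minimum). The iterate converges there.

-2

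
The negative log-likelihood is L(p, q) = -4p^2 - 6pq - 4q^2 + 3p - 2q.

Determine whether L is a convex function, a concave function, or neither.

L is quadratic, so its Hessian is the constant matrix H = [[-8, -6], [-6, -8]].
det(H) = 28, tr(H) = -16.
det(H) > 0 and tr(H) < 0, so H is negative definite everywhere: concave.

concave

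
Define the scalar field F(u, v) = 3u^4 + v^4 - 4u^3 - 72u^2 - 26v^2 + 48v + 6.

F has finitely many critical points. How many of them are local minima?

F separates as a function of u plus a function of v, so ∇F=0 decouples.
∂F/∂u = 12u(u - 4)(u + 3) = 0 at u ∈ {-3, 0, 4}; ∂F/∂v = 4(v - 3)(v - 1)(v + 4) = 0 at v ∈ {-4, 1, 3}.
The Hessian is diagonal: diag(F_uu, F_vv). Second derivatives: F_uu(-3)=252, F_uu(0)=-144, F_uu(4)=336; F_vv(-4)=140, F_vv(1)=-40, F_vv(3)=56.
Local minima occur where both diagonal entries positive: (-3, -4), (-3, 3), (4, -4), (4, 3). Count: 4.

4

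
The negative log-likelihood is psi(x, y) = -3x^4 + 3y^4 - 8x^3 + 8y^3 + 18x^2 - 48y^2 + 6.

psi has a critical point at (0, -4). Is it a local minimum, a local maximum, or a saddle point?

local minimum

The mixed partial ∂²psi/∂x∂y is 0, so the Hessian at any point is diag(psi_xx, psi_yy) = diag(12(-3x^2 - 4x + 3), 12(3y^2 + 4y - 8)).
At (0, -4): H = diag(36, 288).
Both eigenvalues are positive, so H is positive definite: a local minimum.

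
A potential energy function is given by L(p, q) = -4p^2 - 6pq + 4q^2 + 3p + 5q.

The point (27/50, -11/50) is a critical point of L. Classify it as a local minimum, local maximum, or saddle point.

saddle point

The Hessian of L is constant: H = [[-8, -6], [-6, 8]].
det(H) = (-8)·8 − (-6)² = -100.
Since det(H) < 0, H is indefinite and the critical point is a saddle point.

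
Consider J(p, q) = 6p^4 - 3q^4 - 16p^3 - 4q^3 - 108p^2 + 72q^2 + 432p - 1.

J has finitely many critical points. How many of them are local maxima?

J separates as a function of p plus a function of q, so ∇J=0 decouples.
∂J/∂p = 24(p - 3)(p - 2)(p + 3) = 0 at p ∈ {-3, 2, 3}; ∂J/∂q = -12q(q - 3)(q + 4) = 0 at q ∈ {-4, 0, 3}.
The Hessian is diagonal: diag(J_pp, J_qq). Second derivatives: J_pp(-3)=720, J_pp(2)=-120, J_pp(3)=144; J_qq(-4)=-336, J_qq(0)=144, J_qq(3)=-252.
Local maxima occur where both diagonal entries negative: (2, -4), (2, 3). Count: 2.

2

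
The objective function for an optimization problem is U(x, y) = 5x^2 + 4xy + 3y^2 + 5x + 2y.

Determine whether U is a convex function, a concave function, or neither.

convex

U is quadratic, so its Hessian is the constant matrix H = [[10, 4], [4, 6]].
det(H) = 44, tr(H) = 16.
det(H) > 0 and tr(H) > 0, so H is positive definite everywhere: convex.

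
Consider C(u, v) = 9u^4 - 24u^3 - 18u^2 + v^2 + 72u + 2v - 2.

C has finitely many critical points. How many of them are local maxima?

C separates as a function of u plus a function of v, so ∇C=0 decouples.
∂C/∂u = 36(u - 2)(u - 1)(u + 1) = 0 at u ∈ {-1, 1, 2}; ∂C/∂v = 2(v + 1) = 0 at v ∈ {-1}.
The Hessian is diagonal: diag(C_uu, C_vv). Second derivatives: C_uu(-1)=216, C_uu(1)=-72, C_uu(2)=108; C_vv(-1)=2.
Local maxima occur where both diagonal entries negative: none. Count: 0.

0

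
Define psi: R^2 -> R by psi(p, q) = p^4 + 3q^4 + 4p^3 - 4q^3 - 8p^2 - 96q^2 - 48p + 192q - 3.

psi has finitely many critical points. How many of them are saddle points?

psi separates as a function of p plus a function of q, so ∇psi=0 decouples.
∂psi/∂p = 4(p - 2)(p + 2)(p + 3) = 0 at p ∈ {-3, -2, 2}; ∂psi/∂q = 12(q - 4)(q - 1)(q + 4) = 0 at q ∈ {-4, 1, 4}.
The Hessian is diagonal: diag(psi_pp, psi_qq). Second derivatives: psi_pp(-3)=20, psi_pp(-2)=-16, psi_pp(2)=80; psi_qq(-4)=480, psi_qq(1)=-180, psi_qq(4)=288.
Saddle points occur where the two diagonal entries have opposite signs: (-3, 1), (-2, -4), (-2, 4), (2, 1). Count: 4.

4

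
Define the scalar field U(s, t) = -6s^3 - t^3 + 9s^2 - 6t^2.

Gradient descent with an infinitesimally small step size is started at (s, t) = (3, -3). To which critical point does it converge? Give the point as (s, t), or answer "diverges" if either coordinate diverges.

U is separable, so gradient descent decouples: s follows -∂U/∂s, t follows -∂U/∂t.
∂U/∂s = -18s(s - 1); at s=3 this is -108, so s increases.
∂U/∂t = -3t(t + 4); at t=-3 this is 9, so t decreases.
The s-coordinate has no critical point in that direction and runs off to infinity.

diverges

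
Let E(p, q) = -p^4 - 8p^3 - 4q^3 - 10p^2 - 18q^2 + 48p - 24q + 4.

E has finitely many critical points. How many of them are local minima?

1

E separates as a function of p plus a function of q, so ∇E=0 decouples.
∂E/∂p = -4(p - 1)(p + 3)(p + 4) = 0 at p ∈ {-4, -3, 1}; ∂E/∂q = -12(q + 1)(q + 2) = 0 at q ∈ {-2, -1}.
The Hessian is diagonal: diag(E_pp, E_qq). Second derivatives: E_pp(-4)=-20, E_pp(-3)=16, E_pp(1)=-80; E_qq(-2)=12, E_qq(-1)=-12.
Local minima occur where both diagonal entries positive: (-3, -2). Count: 1.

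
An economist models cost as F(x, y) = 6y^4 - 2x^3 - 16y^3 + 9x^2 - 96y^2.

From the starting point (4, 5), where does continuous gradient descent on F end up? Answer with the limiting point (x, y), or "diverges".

F is separable, so gradient descent decouples: x follows -∂F/∂x, y follows -∂F/∂y.
∂F/∂x = -6x(x - 3); at x=4 this is -24, so x increases.
∂F/∂y = 24y(y - 4)(y + 2); at y=5 this is 840, so y decreases.
The x-coordinate has no critical point in that direction and runs off to infinity.

diverges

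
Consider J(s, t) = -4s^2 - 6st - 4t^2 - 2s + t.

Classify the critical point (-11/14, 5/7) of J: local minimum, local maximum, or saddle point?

The Hessian of J is constant: H = [[-8, -6], [-6, -8]].
det(H) = (-8)·(-8) − (-6)² = 28.
det(H) > 0 and tr(H) = -16 < 0, so H is negative definite and the point is a local maximum.

local maximum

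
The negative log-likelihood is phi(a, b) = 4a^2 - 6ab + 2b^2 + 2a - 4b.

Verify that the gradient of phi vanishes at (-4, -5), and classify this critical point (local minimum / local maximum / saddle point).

saddle point

∇phi = (8a - 6b + 2, -6a + 4b - 4); substituting (-4, -5) gives ∇phi = (0, 0), so (-4, -5) is indeed a critical point.
The Hessian of phi is constant: H = [[8, -6], [-6, 4]].
det(H) = 8·4 − (-6)² = -4.
Since det(H) < 0, H is indefinite and the critical point is a saddle point.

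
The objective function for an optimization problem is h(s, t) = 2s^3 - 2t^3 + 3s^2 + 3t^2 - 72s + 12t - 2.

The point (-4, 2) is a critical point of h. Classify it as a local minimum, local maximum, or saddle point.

The mixed partial ∂²h/∂s∂t is 0, so the Hessian at any point is diag(h_ss, h_tt) = diag(6(2s + 1), 6(-2t + 1)).
At (-4, 2): H = diag(-42, -18).
Both eigenvalues are negative, so H is negative definite: a local maximum.

local maximum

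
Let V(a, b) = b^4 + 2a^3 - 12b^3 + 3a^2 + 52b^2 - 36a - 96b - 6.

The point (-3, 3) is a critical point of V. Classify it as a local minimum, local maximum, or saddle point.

The mixed partial ∂²V/∂a∂b is 0, so the Hessian at any point is diag(V_aa, V_bb) = diag(6(2a + 1), 4(3b^2 - 18b + 26)).
At (-3, 3): H = diag(-30, -4).
Both eigenvalues are negative, so H is negative definite: a local maximum.

local maximum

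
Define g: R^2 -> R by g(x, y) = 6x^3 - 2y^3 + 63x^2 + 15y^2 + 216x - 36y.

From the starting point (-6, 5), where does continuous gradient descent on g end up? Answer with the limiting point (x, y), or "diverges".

diverges

g is separable, so gradient descent decouples: x follows -∂g/∂x, y follows -∂g/∂y.
∂g/∂x = 18(x + 3)(x + 4); at x=-6 this is 108, so x decreases.
∂g/∂y = -6(y - 3)(y - 2); at y=5 this is -36, so y increases.
The x-coordinate has no critical point in that direction and runs off to infinity.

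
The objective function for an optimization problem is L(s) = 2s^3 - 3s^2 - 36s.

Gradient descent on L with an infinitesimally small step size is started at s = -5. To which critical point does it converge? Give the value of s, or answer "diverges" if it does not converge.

L'(s) = 6(s - 3)(s + 2), so L'(-5) = 144.
Gradient descent moves in the -L' direction, i.e. s is decreasing.
There is no critical point below s=-5, and L' keeps the same sign, so the iterate runs off to −∞.

diverges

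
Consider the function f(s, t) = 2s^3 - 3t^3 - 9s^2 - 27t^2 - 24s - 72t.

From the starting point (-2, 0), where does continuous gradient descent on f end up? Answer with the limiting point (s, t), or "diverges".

diverges

f is separable, so gradient descent decouples: s follows -∂f/∂s, t follows -∂f/∂t.
∂f/∂s = 6(s - 4)(s + 1); at s=-2 this is 36, so s decreases.
∂f/∂t = -9(t + 2)(t + 4); at t=0 this is -72, so t increases.
The s-coordinate has no critical point in that direction and runs off to infinity.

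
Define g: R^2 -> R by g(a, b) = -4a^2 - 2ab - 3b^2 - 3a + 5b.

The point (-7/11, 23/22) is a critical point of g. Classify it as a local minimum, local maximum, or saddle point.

local maximum

The Hessian of g is constant: H = [[-8, -2], [-2, -6]].
det(H) = (-8)·(-6) − (-2)² = 44.
det(H) > 0 and tr(H) = -14 < 0, so H is negative definite and the point is a local maximum.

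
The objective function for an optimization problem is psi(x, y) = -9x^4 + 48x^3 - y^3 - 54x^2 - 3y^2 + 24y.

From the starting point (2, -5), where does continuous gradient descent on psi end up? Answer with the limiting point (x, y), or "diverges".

(1, -4)

psi is separable, so gradient descent decouples: x follows -∂psi/∂x, y follows -∂psi/∂y.
∂psi/∂x = -36x(x - 3)(x - 1); at x=2 this is 72, so x decreases.
∂psi/∂y = -3(y - 2)(y + 4); at y=-5 this is -21, so y increases.
x converges to its nearest critical value 1 (a local min of the x-part); y converges to -4. The iterate converges to (1, -4).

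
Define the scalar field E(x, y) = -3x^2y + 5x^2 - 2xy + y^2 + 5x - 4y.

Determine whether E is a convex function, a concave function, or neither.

neither

The term -3x^2y is cubic, so the Hessian is not constant.
∂²E/∂x² = -6y + 10, which takes both signs as y varies (negative for sufficiently large y). A diagonal entry of the Hessian changing sign means the Hessian is neither positive- nor negative-semidefinite on all of R^2.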